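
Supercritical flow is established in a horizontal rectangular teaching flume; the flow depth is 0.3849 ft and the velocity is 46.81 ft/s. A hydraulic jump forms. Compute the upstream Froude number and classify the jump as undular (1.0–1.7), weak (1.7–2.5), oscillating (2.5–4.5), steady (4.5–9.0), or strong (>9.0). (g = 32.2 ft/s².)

Fr₁ = V₁/√(g·y₁) = 46.81/√(32.2×0.3849) = 13.30.
Fr₁ = 13.30 lies in the strong range.

Fr₁ = 13.30; strong jump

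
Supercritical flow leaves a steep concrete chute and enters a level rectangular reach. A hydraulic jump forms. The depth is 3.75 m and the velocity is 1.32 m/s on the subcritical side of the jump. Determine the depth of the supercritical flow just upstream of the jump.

Fr₂ = V₂/√(g·y₂) = 1.32/√(9.81×3.75) = 0.218.
Since the conjugate-depth ratio holds either way, y₁/y₂ = ½[√(1 + 8Fr₂²) − 1] = ½[√1.379 − 1] = 0.0871.
y₁ = 0.0871 × 3.75 = 0.327 m.

y₁ = 0.327 m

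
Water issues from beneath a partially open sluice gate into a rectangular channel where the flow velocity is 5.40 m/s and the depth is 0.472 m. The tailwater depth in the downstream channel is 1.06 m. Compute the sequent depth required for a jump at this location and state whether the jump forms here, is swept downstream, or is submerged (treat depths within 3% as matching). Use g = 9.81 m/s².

Fr₁ = V₁/√(g·y₁) = 5.40/√(9.81×0.472) = 2.51.
Sequent-depth ratio: y₂/y₁ = ½[√(1 + 8Fr₁²) − 1] = ½[√51.38 − 1] = 3.08.
y₂ = 3.08 × 0.472 = 1.46 m.
Tailwater y_tw = 1.06 m: y_tw < y₂, so the jump is swept downstream.

y₂ = 1.46 m; the jump is swept downstream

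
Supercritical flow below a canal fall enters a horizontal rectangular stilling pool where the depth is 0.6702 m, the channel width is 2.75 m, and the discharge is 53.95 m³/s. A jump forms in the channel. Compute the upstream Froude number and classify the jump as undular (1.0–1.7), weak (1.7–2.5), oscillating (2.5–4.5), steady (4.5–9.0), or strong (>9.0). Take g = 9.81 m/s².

q = Q/b = 53.95/2.75 = 19.62 m²/s; V₁ = q/y₁ = 29.27 m/s. Fr₁ = V₁/√(g·y₁) = 11.42.
Fr₁ = 11.42 lies in the strong range.

Fr₁ = 11.42; strong jump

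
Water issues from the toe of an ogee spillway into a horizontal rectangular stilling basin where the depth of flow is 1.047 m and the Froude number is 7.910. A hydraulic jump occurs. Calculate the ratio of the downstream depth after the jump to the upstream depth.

Fr₁ = 7.910 (given).
Sequent-depth ratio: y₂/y₁ = ½[√(1 + 8Fr₁²) − 1] = ½[√501.54 − 1] = 10.70.

y₂/y₁ = 10.70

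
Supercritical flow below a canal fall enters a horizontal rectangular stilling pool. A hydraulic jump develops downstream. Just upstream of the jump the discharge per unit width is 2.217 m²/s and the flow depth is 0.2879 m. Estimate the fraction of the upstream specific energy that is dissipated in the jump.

ΔE/E₁ = 0.453 (45.3%)

V₁ = q/y₁ = 2.217/0.2879 = 7.701 m/s. Fr₁ = V₁/√(g·y₁) = 7.701/√(9.81×0.2879) = 4.582.
Conjugate-depth relation: y₂/y₁ = ½[√(1 + 8Fr₁²) − 1] = ½[√168.97 − 1] = 5.999.
y₂ = 5.999 × 0.2879 = 1.727 m.
E₁ = y₁ + V₁²/2g = 3.310 m. ΔE = (y₂ − y₁)³/(4y₁y₂) = 1.499 m. ΔE/E₁ = 1.499/3.310 = 0.453.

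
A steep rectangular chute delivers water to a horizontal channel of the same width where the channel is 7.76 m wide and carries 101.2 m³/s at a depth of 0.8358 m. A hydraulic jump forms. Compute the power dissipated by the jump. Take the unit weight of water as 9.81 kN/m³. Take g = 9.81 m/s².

P = 6920 kW

q = Q/b = 101.2/7.76 = 13.04 m²/s; V₁ = q/y₁ = 15.60 m/s. Fr₁ = V₁/√(g·y₁) = 5.449.
Conjugate-depth relation: y₂/y₁ = ½[√(1 + 8Fr₁²) − 1] = ½[√238.55 − 1] = 7.223.
y₂ = 7.223 × 0.8358 = 6.037 m.
V₂ = q/y₂ = 13.04/6.037 = 2.160 m/s. E₁ = y₁ + V₁²/2g = 13.24 m; E₂ = y₂ + V₂²/2g = 6.274 m. ΔE = E₁ − E₂ = 6.970 m.
P = γ·Q·ΔE = 9.81 × 101.2 × 6.970 = 6920 kW.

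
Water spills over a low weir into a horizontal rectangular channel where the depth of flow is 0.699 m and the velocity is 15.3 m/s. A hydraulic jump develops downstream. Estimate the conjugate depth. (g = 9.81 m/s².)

Fr₁ = V₁/√(g·y₁) = 15.3/√(9.81×0.699) = 5.84.
From the momentum equation for a rectangular channel, y₂/y₁ = ½[√(1 + 8Fr₁²) − 1] = ½[√274.1 − 1] = 7.78.
y₂ = 7.78 × 0.699 = 5.44 m.

y₂ = 5.44 m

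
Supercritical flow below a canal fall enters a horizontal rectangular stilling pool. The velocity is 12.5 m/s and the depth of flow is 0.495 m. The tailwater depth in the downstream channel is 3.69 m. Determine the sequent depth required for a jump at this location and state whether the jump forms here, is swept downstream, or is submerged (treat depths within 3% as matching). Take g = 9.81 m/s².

y₂ = 3.73 m; the jump forms here

Fr₁ = V₁/√(g·y₁) = 12.5/√(9.81×0.495) = 5.67.
By Bélanger, y₂/y₁ = ½[√(1 + 8Fr₁²) − 1] = ½[√258.4 − 1] = 7.54.
y₂ = 7.54 × 0.495 = 3.73 m.
Tailwater y_tw = 3.69 m: y_tw ≈ y₂, so the jump forms here.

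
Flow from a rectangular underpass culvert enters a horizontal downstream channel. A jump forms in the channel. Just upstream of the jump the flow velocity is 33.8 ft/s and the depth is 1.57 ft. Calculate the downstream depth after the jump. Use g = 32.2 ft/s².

y₂ = 9.80 ft

Fr₁ = V₁/√(g·y₁) = 33.8/√(32.2×1.57) = 4.75.
Sequent-depth ratio: y₂/y₁ = ½[√(1 + 8Fr₁²) − 1] = ½[√181.8 − 1] = 6.24.
y₂ = 6.24 × 1.57 = 9.80 ft.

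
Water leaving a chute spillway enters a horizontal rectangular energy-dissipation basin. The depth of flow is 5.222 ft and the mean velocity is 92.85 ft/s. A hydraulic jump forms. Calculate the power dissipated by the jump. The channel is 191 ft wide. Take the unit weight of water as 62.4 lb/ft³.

P = 917424 hp

Fr₁ = V₁/√(g·y₁) = 92.85/√(32.2×5.222) = 7.160.
By Bélanger, y₂/y₁ = ½[√(1 + 8Fr₁²) − 1] = ½[√411.17 − 1] = 9.639.
y₂ = 9.639 × 5.222 = 50.33 ft.
q = V₁·y₁ = 92.85 × 5.222 = 484.9 ft²/s. V₂ = q/y₂ = 484.9/50.33 = 9.633 ft/s. E₁ = y₁ + V₁²/2g = 139.1 ft; E₂ = y₂ + V₂²/2g = 51.77 ft. ΔE = E₁ − E₂ = 87.32 ft.
Q = q·b = 484.9 × 191 = 92609 cfs. P = γ·Q·ΔE/550 = 62.4 × 92609 × 87.32 / 550 = 917424 hp.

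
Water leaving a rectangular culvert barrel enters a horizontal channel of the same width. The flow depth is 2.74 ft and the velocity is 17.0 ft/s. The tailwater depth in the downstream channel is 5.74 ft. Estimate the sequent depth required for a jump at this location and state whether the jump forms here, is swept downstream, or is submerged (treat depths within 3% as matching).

Fr₁ = V₁/√(g·y₁) = 17.0/√(32.2×2.74) = 1.81.
From the momentum equation for a rectangular channel, y₂/y₁ = ½[√(1 + 8Fr₁²) − 1] = ½[√27.20 − 1] = 2.11.
y₂ = 2.11 × 2.74 = 5.78 ft.
Tailwater y_tw = 5.74 ft: y_tw ≈ y₂, so the jump forms here.

y₂ = 5.78 ft; the jump forms here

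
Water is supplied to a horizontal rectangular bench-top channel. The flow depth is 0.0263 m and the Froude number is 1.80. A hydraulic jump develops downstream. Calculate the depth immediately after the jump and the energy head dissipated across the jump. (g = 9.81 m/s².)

y₂ = 0.0551 m; ΔE = 0.00411 m

Fr₁ = 1.80 (given).
By Bélanger, y₂/y₁ = ½[√(1 + 8Fr₁²) − 1] = ½[√26.92 − 1] = 2.09.
y₂ = 2.09 × 0.0263 = 0.0551 m.
V₁ = Fr₁·√(g·y₁) = 1.80×√(9.81×0.0263) = 0.914 m/s; q = V₁·y₁ = 0.0240 m²/s. V₂ = q/y₂ = 0.0240/0.0551 = 0.437 m/s. E₁ = y₁ + V₁²/2g = 0.0689 m; E₂ = y₂ + V₂²/2g = 0.0648 m. ΔE = E₁ − E₂ = 0.00411 m.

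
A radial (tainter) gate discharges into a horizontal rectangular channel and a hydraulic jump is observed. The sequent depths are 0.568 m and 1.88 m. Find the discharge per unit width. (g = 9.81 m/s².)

For a rectangular channel the momentum equation gives q² = ½·g·y₁·y₂·(y₁ + y₂) = ½×9.81×0.568×1.88×2.45 = 12.8.
q = √12.8 = 3.58 m²/s.

q = 3.58 m²/s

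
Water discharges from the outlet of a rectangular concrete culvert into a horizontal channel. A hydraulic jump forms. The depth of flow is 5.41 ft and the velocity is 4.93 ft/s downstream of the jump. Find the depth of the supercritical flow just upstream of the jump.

y₁ = 1.23 ft

Fr₂ = V₂/√(g·y₂) = 4.93/√(32.2×5.41) = 0.374.
The Bélanger relation is symmetric: y₁/y₂ = ½[√(1 + 8Fr₂²) − 1] = ½[√2.116 − 1] = 0.227.
y₁ = 0.227 × 5.41 = 1.23 ft.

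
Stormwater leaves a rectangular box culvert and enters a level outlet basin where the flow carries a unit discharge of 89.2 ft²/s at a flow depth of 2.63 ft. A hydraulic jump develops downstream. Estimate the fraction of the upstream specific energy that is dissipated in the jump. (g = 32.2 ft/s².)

ΔE/E₁ = 0.353 (35.3%)

V₁ = q/y₁ = 89.2/2.63 = 33.9 ft/s. Fr₁ = V₁/√(g·y₁) = 33.9/√(32.2×2.63) = 3.69.
By Bélanger, y₂/y₁ = ½[√(1 + 8Fr₁²) − 1] = ½[√109.7 − 1] = 4.74.
y₂ = 4.74 × 2.63 = 12.5 ft.
E₁ = y₁ + V₁²/2g = 20.5 ft. ΔE = (y₂ − y₁)³/(4y₁y₂) = 7.24 ft. ΔE/E₁ = 7.24/20.5 = 0.353.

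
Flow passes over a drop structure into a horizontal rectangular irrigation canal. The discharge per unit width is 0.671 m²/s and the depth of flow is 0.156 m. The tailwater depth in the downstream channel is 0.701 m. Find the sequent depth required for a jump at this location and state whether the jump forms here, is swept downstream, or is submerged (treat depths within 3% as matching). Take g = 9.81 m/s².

V₁ = q/y₁ = 0.671/0.156 = 4.30 m/s. Fr₁ = V₁/√(g·y₁) = 4.30/√(9.81×0.156) = 3.48.
From the momentum equation for a rectangular channel, y₂/y₁ = ½[√(1 + 8Fr₁²) − 1] = ½[√97.71 − 1] = 4.44.
y₂ = 4.44 × 0.156 = 0.693 m.
Tailwater y_tw = 0.701 m: y_tw ≈ y₂, so the jump forms here.

y₂ = 0.693 m; the jump forms here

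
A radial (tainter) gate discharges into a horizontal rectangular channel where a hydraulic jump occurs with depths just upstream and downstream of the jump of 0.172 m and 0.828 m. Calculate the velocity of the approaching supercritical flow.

V₁ = 4.86 m/s

For a rectangular channel the momentum equation gives q² = ½·g·y₁·y₂·(y₁ + y₂) = ½×9.81×0.172×0.828×1.00 = 0.699.
q = √0.699 = 0.836 m²/s.
V₁ = q/y₁ = 0.836/0.172 = 4.86 m/s.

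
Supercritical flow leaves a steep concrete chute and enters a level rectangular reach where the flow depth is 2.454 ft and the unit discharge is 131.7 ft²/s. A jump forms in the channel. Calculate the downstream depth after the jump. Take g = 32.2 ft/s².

V₁ = q/y₁ = 131.7/2.454 = 53.67 ft/s. Fr₁ = V₁/√(g·y₁) = 53.67/√(32.2×2.454) = 6.037.
From the momentum equation for a rectangular channel, y₂/y₁ = ½[√(1 + 8Fr₁²) − 1] = ½[√292.60 − 1] = 8.053.
y₂ = 8.053 × 2.454 = 19.76 ft.

y₂ = 19.76 ft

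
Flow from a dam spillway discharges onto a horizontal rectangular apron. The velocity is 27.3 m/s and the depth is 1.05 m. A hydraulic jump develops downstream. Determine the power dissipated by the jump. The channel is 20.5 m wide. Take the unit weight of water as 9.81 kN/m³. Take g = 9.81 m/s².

P = 153537 kW

Fr₁ = V₁/√(g·y₁) = 27.3/√(9.81×1.05) = 8.51.
Conjugate-depth relation: y₂/y₁ = ½[√(1 + 8Fr₁²) − 1] = ½[√579.8 − 1] = 11.5.
y₂ = 11.5 × 1.05 = 12.1 m.
Head loss: ΔE = (y₂ − y₁)³/(4y₁y₂) = (12.1 − 1.05)³/(4×1.05×12.1) = 1355/50.9 = 26.6 m.
q = V₁·y₁ = 27.3 × 1.05 = 28.7 m²/s. Q = q·b = 28.7 × 20.5 = 588 m³/s. P = γ·Q·ΔE = 9.81 × 588 × 26.6 = 153537 kW.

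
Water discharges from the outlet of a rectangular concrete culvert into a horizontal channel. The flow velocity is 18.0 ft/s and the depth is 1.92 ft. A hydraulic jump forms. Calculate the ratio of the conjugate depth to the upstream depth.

Fr₁ = V₁/√(g·y₁) = 18.0/√(32.2×1.92) = 2.29.
Conjugate-depth relation: y₂/y₁ = ½[√(1 + 8Fr₁²) − 1] = ½[√42.93 − 1] = 2.78.

y₂/y₁ = 2.78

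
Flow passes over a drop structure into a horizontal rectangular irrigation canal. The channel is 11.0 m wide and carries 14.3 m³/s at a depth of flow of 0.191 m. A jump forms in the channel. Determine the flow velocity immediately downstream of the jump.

q = Q/b = 14.3/11.0 = 1.30 m²/s; V₁ = q/y₁ = 6.81 m/s. Fr₁ = V₁/√(g·y₁) = 4.97.
Sequent-depth ratio: y₂/y₁ = ½[√(1 + 8Fr₁²) − 1] = ½[√198.8 − 1] = 6.55.
y₂ = 6.55 × 0.191 = 1.25 m.
V₂ = q/y₂ = 1.30/1.25 = 1.04 m/s.

V₂ = 1.04 m/s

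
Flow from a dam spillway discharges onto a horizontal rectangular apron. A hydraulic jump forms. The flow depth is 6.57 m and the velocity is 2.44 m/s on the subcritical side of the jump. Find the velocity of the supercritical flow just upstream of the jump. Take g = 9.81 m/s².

Fr₂ = V₂/√(g·y₂) = 2.44/√(9.81×6.57) = 0.304.
The Bélanger relation is symmetric: y₁/y₂ = ½[√(1 + 8Fr₂²) − 1] = ½[√1.739 − 1] = 0.159.
y₁ = 0.159 × 6.57 = 1.05 m.
V₁ = q/y₁ = 16.0/1.05 = 15.3 m/s.

V₁ = 15.3 m/s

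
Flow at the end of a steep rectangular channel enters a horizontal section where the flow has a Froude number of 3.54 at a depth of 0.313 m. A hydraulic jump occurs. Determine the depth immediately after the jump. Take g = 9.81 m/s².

Fr₁ = 3.54 (given).
Sequent-depth ratio: y₂/y₁ = ½[√(1 + 8Fr₁²) − 1] = ½[√101.3 − 1] = 4.53.
y₂ = 4.53 × 0.313 = 1.42 m.

y₂ = 1.42 m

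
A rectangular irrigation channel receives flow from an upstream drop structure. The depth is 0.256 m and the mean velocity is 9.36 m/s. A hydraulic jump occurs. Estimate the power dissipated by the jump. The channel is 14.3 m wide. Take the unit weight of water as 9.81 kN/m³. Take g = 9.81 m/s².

P = 886 kW

Fr₁ = V₁/√(g·y₁) = 9.36/√(9.81×0.256) = 5.91.
Sequent-depth ratio: y₂/y₁ = ½[√(1 + 8Fr₁²) − 1] = ½[√280.1 − 1] = 7.87.
y₂ = 7.87 × 0.256 = 2.01 m.
Head loss: ΔE = (y₂ − y₁)³/(4y₁y₂) = (2.01 − 0.256)³/(4×0.256×2.01) = 5.43/2.06 = 2.64 m.
q = V₁·y₁ = 9.36 × 0.256 = 2.40 m²/s. Q = q·b = 2.40 × 14.3 = 34.3 m³/s. P = γ·Q·ΔE = 9.81 × 34.3 × 2.64 = 886 kW.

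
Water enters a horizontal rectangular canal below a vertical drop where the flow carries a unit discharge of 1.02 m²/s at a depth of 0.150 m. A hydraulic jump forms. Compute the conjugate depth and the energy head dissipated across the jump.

V₁ = q/y₁ = 1.02/0.150 = 6.80 m/s. Fr₁ = V₁/√(g·y₁) = 6.80/√(9.81×0.150) = 5.61.
From the momentum equation for a rectangular channel, y₂/y₁ = ½[√(1 + 8Fr₁²) − 1] = ½[√252.4 − 1] = 7.44.
y₂ = 7.44 × 0.150 = 1.12 m.
V₂ = q/y₂ = 1.02/1.12 = 0.914 m/s. E₁ = y₁ + V₁²/2g = 2.51 m; E₂ = y₂ + V₂²/2g = 1.16 m. ΔE = E₁ − E₂ = 1.35 m.

y₂ = 1.12 m; ΔE = 1.35 m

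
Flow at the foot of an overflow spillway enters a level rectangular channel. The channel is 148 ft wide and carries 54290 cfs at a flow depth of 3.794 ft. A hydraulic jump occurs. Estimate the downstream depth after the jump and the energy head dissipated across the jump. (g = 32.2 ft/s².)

y₂ = 45.08 ft; ΔE = 102.8 ft

q = Q/b = 54290/148 = 366.8 ft²/s; V₁ = q/y₁ = 96.69 ft/s. Fr₁ = V₁/√(g·y₁) = 8.748.
From the momentum equation for a rectangular channel, y₂/y₁ = ½[√(1 + 8Fr₁²) − 1] = ½[√613.15 − 1] = 11.88.
y₂ = 11.88 × 3.794 = 45.08 ft.
V₂ = q/y₂ = 366.8/45.08 = 8.138 ft/s. E₁ = y₁ + V₁²/2g = 149.0 ft; E₂ = y₂ + V₂²/2g = 46.10 ft. ΔE = E₁ − E₂ = 102.8 ft.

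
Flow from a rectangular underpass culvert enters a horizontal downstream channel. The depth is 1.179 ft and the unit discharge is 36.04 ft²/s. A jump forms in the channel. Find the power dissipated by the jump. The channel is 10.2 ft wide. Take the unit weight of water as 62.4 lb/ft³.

V₁ = q/y₁ = 36.04/1.179 = 30.57 ft/s. Fr₁ = V₁/√(g·y₁) = 30.57/√(32.2×1.179) = 4.961.
Bélanger equation: y₂/y₁ = ½[√(1 + 8Fr₁²) − 1] = ½[√197.91 − 1] = 6.534.
y₂ = 6.534 × 1.179 = 7.704 ft.
V₂ = q/y₂ = 36.04/7.704 = 4.678 ft/s. E₁ = y₁ + V₁²/2g = 15.69 ft; E₂ = y₂ + V₂²/2g = 8.043 ft. ΔE = E₁ − E₂ = 7.645 ft.
Q = q·b = 36.04 × 10.2 = 367.6 cfs. P = γ·Q·ΔE/550 = 62.4 × 367.6 × 7.645 / 550 = 318.9 hp.

P = 318.9 hp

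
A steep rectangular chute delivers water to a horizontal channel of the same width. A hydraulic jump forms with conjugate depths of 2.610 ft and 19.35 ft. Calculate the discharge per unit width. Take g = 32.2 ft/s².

For a rectangular channel the momentum equation gives q² = ½·g·y₁·y₂·(y₁ + y₂) = ½×32.2×2.610×19.35×21.96 = 17856.
q = √17856 = 133.6 ft²/s.

q = 133.6 ft²/s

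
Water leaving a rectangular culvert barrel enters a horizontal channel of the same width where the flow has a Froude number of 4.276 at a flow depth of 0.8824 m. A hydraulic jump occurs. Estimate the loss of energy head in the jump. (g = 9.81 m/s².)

ΔE = 3.776 m

Fr₁ = 4.276 (given).
Sequent-depth ratio: y₂/y₁ = ½[√(1 + 8Fr₁²) − 1] = ½[√147.27 − 1] = 5.568.
y₂ = 5.568 × 0.8824 = 4.913 m.
Head loss: ΔE = (y₂ − y₁)³/(4y₁y₂) = (4.913 − 0.8824)³/(4×0.8824×4.913) = 65.48/17.34 = 3.776 m.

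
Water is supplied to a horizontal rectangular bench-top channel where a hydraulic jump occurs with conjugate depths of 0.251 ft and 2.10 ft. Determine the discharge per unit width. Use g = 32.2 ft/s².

For a rectangular channel the momentum equation gives q² = ½·g·y₁·y₂·(y₁ + y₂) = ½×32.2×0.251×2.10×2.35 = 20.0.
q = √20.0 = 4.47 ft²/s.

q = 4.47 ft²/s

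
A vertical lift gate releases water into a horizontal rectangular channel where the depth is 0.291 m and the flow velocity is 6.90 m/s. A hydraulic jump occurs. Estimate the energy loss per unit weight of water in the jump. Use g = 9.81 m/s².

ΔE = 1.09 m

Fr₁ = V₁/√(g·y₁) = 6.90/√(9.81×0.291) = 4.08.
By Bélanger, y₂/y₁ = ½[√(1 + 8Fr₁²) − 1] = ½[√134.4 − 1] = 5.30.
y₂ = 5.30 × 0.291 = 1.54 m.
q = V₁·y₁ = 6.90 × 0.291 = 2.01 m²/s. V₂ = q/y₂ = 2.01/1.54 = 1.30 m/s. E₁ = y₁ + V₁²/2g = 2.72 m; E₂ = y₂ + V₂²/2g = 1.63 m. ΔE = E₁ − E₂ = 1.09 m.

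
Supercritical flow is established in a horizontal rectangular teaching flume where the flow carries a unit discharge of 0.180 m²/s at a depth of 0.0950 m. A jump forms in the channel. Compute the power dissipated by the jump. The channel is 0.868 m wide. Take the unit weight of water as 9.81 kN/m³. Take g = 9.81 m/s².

V₁ = q/y₁ = 0.180/0.0950 = 1.89 m/s. Fr₁ = V₁/√(g·y₁) = 1.89/√(9.81×0.0950) = 1.96.
Bélanger equation: y₂/y₁ = ½[√(1 + 8Fr₁²) − 1] = ½[√31.82 − 1] = 2.32.
y₂ = 2.32 × 0.0950 = 0.220 m.
V₂ = q/y₂ = 0.180/0.220 = 0.817 m/s. E₁ = y₁ + V₁²/2g = 0.278 m; E₂ = y₂ + V₂²/2g = 0.254 m. ΔE = E₁ − E₂ = 0.0236 m.
Q = q·b = 0.180 × 0.868 = 0.156 m³/s. P = γ·Q·ΔE = 9.81 × 0.156 × 0.0236 = 0.0361 kW.

P = 0.0361 kW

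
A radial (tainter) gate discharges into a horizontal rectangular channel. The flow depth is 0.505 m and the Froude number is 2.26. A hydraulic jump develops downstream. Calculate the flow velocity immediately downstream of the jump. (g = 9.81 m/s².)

Fr₁ = 2.26 (given).
Conjugate-depth relation: y₂/y₁ = ½[√(1 + 8Fr₁²) − 1] = ½[√41.86 − 1] = 2.73.
y₂ = 2.73 × 0.505 = 1.38 m.
V₁ = Fr₁·√(g·y₁) = 2.26×√(9.81×0.505) = 5.03 m/s; q = V₁·y₁ = 2.54 m²/s.
V₂ = q/y₂ = 2.54/1.38 = 1.84 m/s.

V₂ = 1.84 m/s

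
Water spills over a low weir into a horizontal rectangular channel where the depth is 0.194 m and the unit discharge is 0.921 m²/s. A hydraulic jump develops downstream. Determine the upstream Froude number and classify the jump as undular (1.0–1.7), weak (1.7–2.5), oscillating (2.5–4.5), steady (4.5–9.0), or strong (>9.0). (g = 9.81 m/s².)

V₁ = q/y₁ = 0.921/0.194 = 4.75 m/s. Fr₁ = V₁/√(g·y₁) = 4.75/√(9.81×0.194) = 3.44.
Fr₁ = 3.44 lies in the oscillating range.

Fr₁ = 3.44; oscillating jump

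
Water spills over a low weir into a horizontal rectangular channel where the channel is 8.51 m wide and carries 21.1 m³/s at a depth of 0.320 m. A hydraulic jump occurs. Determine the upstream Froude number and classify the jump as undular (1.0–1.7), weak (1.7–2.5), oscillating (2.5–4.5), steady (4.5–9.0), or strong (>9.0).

Fr₁ = 4.37; oscillating jump

q = Q/b = 21.1/8.51 = 2.48 m²/s; V₁ = q/y₁ = 7.75 m/s. Fr₁ = V₁/√(g·y₁) = 4.37.
Fr₁ = 4.37 lies in the oscillating range.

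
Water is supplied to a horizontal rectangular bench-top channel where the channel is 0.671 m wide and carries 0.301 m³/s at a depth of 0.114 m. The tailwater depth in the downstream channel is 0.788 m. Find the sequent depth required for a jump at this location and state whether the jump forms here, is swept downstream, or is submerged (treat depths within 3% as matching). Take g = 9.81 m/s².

q = Q/b = 0.301/0.671 = 0.449 m²/s; V₁ = q/y₁ = 3.93 m/s. Fr₁ = V₁/√(g·y₁) = 3.72.
By Bélanger, y₂/y₁ = ½[√(1 + 8Fr₁²) − 1] = ½[√111.8 − 1] = 4.79.
y₂ = 4.79 × 0.114 = 0.546 m.
Tailwater y_tw = 0.788 m: y_tw > y₂, so the jump is submerged.

y₂ = 0.546 m; the jump is submerged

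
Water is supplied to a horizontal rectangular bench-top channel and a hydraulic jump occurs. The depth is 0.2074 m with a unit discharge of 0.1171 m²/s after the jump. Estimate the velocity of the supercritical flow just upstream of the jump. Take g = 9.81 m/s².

V₁ = 2.253 m/s

V₂ = q/y₂ = 0.1171/0.2074 = 0.5646 m/s; Fr₂ = V₂/√(g·y₂) = 0.3958.
Since the conjugate-depth ratio holds either way, y₁/y₂ = ½[√(1 + 8Fr₂²) − 1] = ½[√2.2535 − 1] = 0.2506.
y₁ = 0.2506 × 0.2074 = 0.05197 m.
V₁ = q/y₁ = 0.1171/0.05197 = 2.253 m/s.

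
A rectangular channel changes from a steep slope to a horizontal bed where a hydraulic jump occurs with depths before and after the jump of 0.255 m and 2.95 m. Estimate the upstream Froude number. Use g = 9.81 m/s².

For a rectangular channel the momentum equation gives q² = ½·g·y₁·y₂·(y₁ + y₂) = ½×9.81×0.255×2.95×3.21 = 11.8.
q = √11.8 = 3.44 m²/s.
V₁ = q/y₁ = 13.5 m/s; Fr₁ = V₁/√(g·y₁) = 8.53.

Fr₁ = 8.53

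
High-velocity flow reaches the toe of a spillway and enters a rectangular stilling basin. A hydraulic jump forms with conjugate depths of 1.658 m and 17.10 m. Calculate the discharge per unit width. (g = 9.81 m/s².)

q = 51.07 m²/s

For a rectangular channel the momentum equation gives q² = ½·g·y₁·y₂·(y₁ + y₂) = ½×9.81×1.658×17.10×18.76 = 2609.
q = √2609 = 51.07 m²/s.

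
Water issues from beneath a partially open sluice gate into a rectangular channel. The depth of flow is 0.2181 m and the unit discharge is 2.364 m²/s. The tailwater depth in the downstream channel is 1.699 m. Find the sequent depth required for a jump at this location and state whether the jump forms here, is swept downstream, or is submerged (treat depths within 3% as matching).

y₂ = 2.179 m; the jump is swept downstream

V₁ = q/y₁ = 2.364/0.2181 = 10.84 m/s. Fr₁ = V₁/√(g·y₁) = 10.84/√(9.81×0.2181) = 7.410.
Sequent-depth ratio: y₂/y₁ = ½[√(1 + 8Fr₁²) − 1] = ½[√440.29 − 1] = 9.992.
y₂ = 9.992 × 0.2181 = 2.179 m.
Tailwater y_tw = 1.699 m: y_tw < y₂, so the jump is swept downstream.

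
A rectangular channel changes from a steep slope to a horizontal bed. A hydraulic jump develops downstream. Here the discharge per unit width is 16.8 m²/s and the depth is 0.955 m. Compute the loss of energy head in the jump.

ΔE = 9.16 m

V₁ = q/y₁ = 16.8/0.955 = 17.6 m/s. Fr₁ = V₁/√(g·y₁) = 17.6/√(9.81×0.955) = 5.75.
Bélanger equation: y₂/y₁ = ½[√(1 + 8Fr₁²) − 1] = ½[√265.3 − 1] = 7.64.
y₂ = 7.64 × 0.955 = 7.30 m.
Head loss: ΔE = (y₂ − y₁)³/(4y₁y₂) = (7.30 − 0.955)³/(4×0.955×7.30) = 255/27.9 = 9.16 m.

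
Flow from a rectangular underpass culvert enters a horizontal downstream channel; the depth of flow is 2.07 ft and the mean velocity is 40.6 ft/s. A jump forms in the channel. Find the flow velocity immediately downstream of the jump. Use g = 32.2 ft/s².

Fr₁ = V₁/√(g·y₁) = 40.6/√(32.2×2.07) = 4.97.
By Bélanger, y₂/y₁ = ½[√(1 + 8Fr₁²) − 1] = ½[√198.8 − 1] = 6.55.
y₂ = 6.55 × 2.07 = 13.6 ft.
q = V₁·y₁ = 40.6 × 2.07 = 84.0 ft²/s.
V₂ = q/y₂ = 84.0/13.6 = 6.20 ft/s.

V₂ = 6.20 ft/s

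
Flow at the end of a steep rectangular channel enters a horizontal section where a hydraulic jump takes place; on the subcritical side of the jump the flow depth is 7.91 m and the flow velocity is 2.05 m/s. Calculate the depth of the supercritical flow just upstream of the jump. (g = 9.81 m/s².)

Fr₂ = V₂/√(g·y₂) = 2.05/√(9.81×7.91) = 0.233.
Since the conjugate-depth ratio holds either way, y₁/y₂ = ½[√(1 + 8Fr₂²) − 1] = ½[√1.433 − 1] = 0.0986.
y₁ = 0.0986 × 7.91 = 0.780 m.

y₁ = 0.780 m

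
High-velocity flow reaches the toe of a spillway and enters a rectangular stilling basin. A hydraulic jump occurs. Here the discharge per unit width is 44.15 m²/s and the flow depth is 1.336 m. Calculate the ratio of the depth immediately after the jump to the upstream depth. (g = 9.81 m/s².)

V₁ = q/y₁ = 44.15/1.336 = 33.05 m/s. Fr₁ = V₁/√(g·y₁) = 33.05/√(9.81×1.336) = 9.128.
Bélanger equation: y₂/y₁ = ½[√(1 + 8Fr₁²) − 1] = ½[√667.60 − 1] = 12.42.

y₂/y₁ = 12.42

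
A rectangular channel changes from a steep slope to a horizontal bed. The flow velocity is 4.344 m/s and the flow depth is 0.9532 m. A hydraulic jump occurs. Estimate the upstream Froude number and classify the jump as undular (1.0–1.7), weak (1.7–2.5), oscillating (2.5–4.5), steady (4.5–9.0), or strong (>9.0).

Fr₁ = 1.421; undular jump

Fr₁ = V₁/√(g·y₁) = 4.344/√(9.81×0.9532) = 1.421.
Fr₁ = 1.421 lies in the undular range.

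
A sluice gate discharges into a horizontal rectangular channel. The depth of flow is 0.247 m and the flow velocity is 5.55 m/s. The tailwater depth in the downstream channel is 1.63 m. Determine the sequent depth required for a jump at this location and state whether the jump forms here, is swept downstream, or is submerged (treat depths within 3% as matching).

Fr₁ = V₁/√(g·y₁) = 5.55/√(9.81×0.247) = 3.57.
Bélanger equation: y₂/y₁ = ½[√(1 + 8Fr₁²) − 1] = ½[√102.7 − 1] = 4.57.
y₂ = 4.57 × 0.247 = 1.13 m.
Tailwater y_tw = 1.63 m: y_tw > y₂, so the jump is submerged.

y₂ = 1.13 m; the jump is submerged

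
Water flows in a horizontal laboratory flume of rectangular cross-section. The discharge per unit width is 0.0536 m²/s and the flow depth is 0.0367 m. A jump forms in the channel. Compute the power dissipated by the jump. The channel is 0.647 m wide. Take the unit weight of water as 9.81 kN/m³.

V₁ = q/y₁ = 0.0536/0.0367 = 1.46 m/s. Fr₁ = V₁/√(g·y₁) = 1.46/√(9.81×0.0367) = 2.43.
From the momentum equation for a rectangular channel, y₂/y₁ = ½[√(1 + 8Fr₁²) − 1] = ½[√48.40 − 1] = 2.98.
y₂ = 2.98 × 0.0367 = 0.109 m.
Head loss: ΔE = (y₂ − y₁)³/(4y₁y₂) = (0.109 − 0.0367)³/(4×0.0367×0.109) = 0.000383/0.0160 = 0.0239 m.
Q = q·b = 0.0536 × 0.647 = 0.0347 m³/s. P = γ·Q·ΔE = 9.81 × 0.0347 × 0.0239 = 0.00812 kW.

P = 0.00812 kW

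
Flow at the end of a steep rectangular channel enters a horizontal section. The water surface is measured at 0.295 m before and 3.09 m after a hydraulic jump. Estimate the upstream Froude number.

Fr₁ = 7.75

For a rectangular channel the momentum equation gives q² = ½·g·y₁·y₂·(y₁ + y₂) = ½×9.81×0.295×3.09×3.38 = 15.1.
q = √15.1 = 3.89 m²/s.
V₁ = q/y₁ = 13.2 m/s; Fr₁ = V₁/√(g·y₁) = 7.75.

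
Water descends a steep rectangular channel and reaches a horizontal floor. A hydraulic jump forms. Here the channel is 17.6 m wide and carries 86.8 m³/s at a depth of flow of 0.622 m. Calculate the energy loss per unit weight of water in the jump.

q = Q/b = 86.8/17.6 = 4.93 m²/s; V₁ = q/y₁ = 7.93 m/s. Fr₁ = V₁/√(g·y₁) = 3.21.
By Bélanger, y₂/y₁ = ½[√(1 + 8Fr₁²) − 1] = ½[√83.43 − 1] = 4.07.
y₂ = 4.07 × 0.622 = 2.53 m.
Head loss: ΔE = (y₂ − y₁)³/(4y₁y₂) = (2.53 − 0.622)³/(4×0.622×2.53) = 6.94/6.29 = 1.10 m.

ΔE = 1.10 m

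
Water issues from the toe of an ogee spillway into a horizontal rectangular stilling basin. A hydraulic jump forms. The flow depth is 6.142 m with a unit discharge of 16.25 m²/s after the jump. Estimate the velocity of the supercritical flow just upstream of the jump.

V₂ = q/y₂ = 16.25/6.142 = 2.646 m/s; Fr₂ = V₂/√(g·y₂) = 0.3408.
From the momentum equation (using Fr₂), y₁/y₂ = ½[√(1 + 8Fr₂²) − 1] = ½[√1.9294 − 1] = 0.1945.
y₁ = 0.1945 × 6.142 = 1.195 m.
V₁ = q/y₁ = 16.25/1.195 = 13.60 m/s.

V₁ = 13.60 m/s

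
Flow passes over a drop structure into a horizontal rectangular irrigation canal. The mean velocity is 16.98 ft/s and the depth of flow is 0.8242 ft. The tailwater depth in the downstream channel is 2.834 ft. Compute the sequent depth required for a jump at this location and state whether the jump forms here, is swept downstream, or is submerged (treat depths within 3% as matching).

Fr₁ = V₁/√(g·y₁) = 16.98/√(32.2×0.8242) = 3.296.
Bélanger equation: y₂/y₁ = ½[√(1 + 8Fr₁²) − 1] = ½[√87.911 − 1] = 4.188.
y₂ = 4.188 × 0.8242 = 3.452 ft.
Tailwater y_tw = 2.834 ft: y_tw < y₂, so the jump is swept downstream.

y₂ = 3.452 ft; the jump is swept downstream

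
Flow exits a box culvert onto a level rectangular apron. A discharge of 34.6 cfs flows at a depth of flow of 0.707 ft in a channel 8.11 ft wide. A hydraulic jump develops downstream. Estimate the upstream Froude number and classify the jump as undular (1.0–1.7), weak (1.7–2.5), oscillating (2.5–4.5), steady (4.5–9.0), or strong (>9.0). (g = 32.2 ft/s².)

q = Q/b = 34.6/8.11 = 4.27 ft²/s; V₁ = q/y₁ = 6.03 ft/s. Fr₁ = V₁/√(g·y₁) = 1.26.
Fr₁ = 1.26 lies in the undular range.

Fr₁ = 1.26; undular jump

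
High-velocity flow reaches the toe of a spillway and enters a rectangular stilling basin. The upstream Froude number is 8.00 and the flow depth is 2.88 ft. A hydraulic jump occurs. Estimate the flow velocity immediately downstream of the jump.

Fr₁ = 8.00 (given).
Sequent-depth ratio: y₂/y₁ = ½[√(1 + 8Fr₁²) − 1] = ½[√513.0 − 1] = 10.8.
y₂ = 10.8 × 2.88 = 31.2 ft.
V₁ = Fr₁·√(g·y₁) = 8.00×√(32.2×2.88) = 77.0 ft/s; q = V₁·y₁ = 222 ft²/s.
V₂ = q/y₂ = 222/31.2 = 7.12 ft/s.

V₂ = 7.12 ft/s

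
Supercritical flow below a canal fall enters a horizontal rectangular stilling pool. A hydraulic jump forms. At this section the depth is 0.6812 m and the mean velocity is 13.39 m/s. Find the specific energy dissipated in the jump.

Fr₁ = V₁/√(g·y₁) = 13.39/√(9.81×0.6812) = 5.180.
Conjugate-depth relation: y₂/y₁ = ½[√(1 + 8Fr₁²) − 1] = ½[√215.64 − 1] = 6.842.
y₂ = 6.842 × 0.6812 = 4.661 m.
q = V₁·y₁ = 13.39 × 0.6812 = 9.121 m²/s. V₂ = q/y₂ = 9.121/4.661 = 1.957 m/s. E₁ = y₁ + V₁²/2g = 9.819 m; E₂ = y₂ + V₂²/2g = 4.856 m. ΔE = E₁ − E₂ = 4.963 m.

ΔE = 4.963 m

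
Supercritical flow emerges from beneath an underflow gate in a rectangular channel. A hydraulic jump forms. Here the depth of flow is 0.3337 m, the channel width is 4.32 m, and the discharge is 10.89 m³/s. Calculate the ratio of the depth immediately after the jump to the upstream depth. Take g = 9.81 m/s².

q = Q/b = 10.89/4.32 = 2.521 m²/s; V₁ = q/y₁ = 7.554 m/s. Fr₁ = V₁/√(g·y₁) = 4.175.
Bélanger equation: y₂/y₁ = ½[√(1 + 8Fr₁²) − 1] = ½[√140.46 − 1] = 5.426.

y₂/y₁ = 5.426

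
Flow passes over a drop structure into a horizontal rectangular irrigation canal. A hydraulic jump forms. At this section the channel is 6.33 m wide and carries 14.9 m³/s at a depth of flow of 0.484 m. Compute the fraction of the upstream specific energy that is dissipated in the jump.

q = Q/b = 14.9/6.33 = 2.35 m²/s; V₁ = q/y₁ = 4.86 m/s. Fr₁ = V₁/√(g·y₁) = 2.23.
Conjugate-depth relation: y₂/y₁ = ½[√(1 + 8Fr₁²) − 1] = ½[√40.85 − 1] = 2.70.
y₂ = 2.70 × 0.484 = 1.30 m.
E₁ = y₁ + V₁²/2g = 1.69 m. ΔE = (y₂ − y₁)³/(4y₁y₂) = 0.219 m. ΔE/E₁ = 0.219/1.69 = 0.130.

ΔE/E₁ = 0.130 (13.0%)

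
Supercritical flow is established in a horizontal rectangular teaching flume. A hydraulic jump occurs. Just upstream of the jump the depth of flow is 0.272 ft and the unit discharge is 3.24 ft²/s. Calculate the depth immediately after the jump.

V₁ = q/y₁ = 3.24/0.272 = 11.9 ft/s. Fr₁ = V₁/√(g·y₁) = 11.9/√(32.2×0.272) = 4.02.
Sequent-depth ratio: y₂/y₁ = ½[√(1 + 8Fr₁²) − 1] = ½[√130.6 − 1] = 5.21.
y₂ = 5.21 × 0.272 = 1.42 ft.

y₂ = 1.42 ft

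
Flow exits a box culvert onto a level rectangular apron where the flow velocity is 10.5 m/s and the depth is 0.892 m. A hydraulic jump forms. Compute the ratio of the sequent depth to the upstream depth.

Fr₁ = V₁/√(g·y₁) = 10.5/√(9.81×0.892) = 3.55.
Conjugate-depth relation: y₂/y₁ = ½[√(1 + 8Fr₁²) − 1] = ½[√101.8 − 1] = 4.54.

y₂/y₁ = 4.54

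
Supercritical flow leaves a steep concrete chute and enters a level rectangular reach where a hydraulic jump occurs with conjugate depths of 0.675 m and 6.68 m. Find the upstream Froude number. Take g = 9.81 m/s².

For a rectangular channel the momentum equation gives q² = ½·g·y₁·y₂·(y₁ + y₂) = ½×9.81×0.675×6.68×7.35 = 163.
q = √163 = 12.8 m²/s.
V₁ = q/y₁ = 18.9 m/s; Fr₁ = V₁/√(g·y₁) = 7.34.

Fr₁ = 7.34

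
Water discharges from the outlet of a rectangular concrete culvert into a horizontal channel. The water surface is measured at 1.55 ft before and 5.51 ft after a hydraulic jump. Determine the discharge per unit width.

q = 31.2 ft²/s

For a rectangular channel the momentum equation gives q² = ½·g·y₁·y₂·(y₁ + y₂) = ½×32.2×1.55×5.51×7.06 = 971.
q = √971 = 31.2 ft²/s.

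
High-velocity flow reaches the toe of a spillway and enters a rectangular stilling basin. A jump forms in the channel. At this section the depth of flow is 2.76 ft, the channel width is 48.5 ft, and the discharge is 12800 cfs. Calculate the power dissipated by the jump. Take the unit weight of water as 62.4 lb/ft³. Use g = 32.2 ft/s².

P = 153596 hp

q = Q/b = 12800/48.5 = 264 ft²/s; V₁ = q/y₁ = 95.6 ft/s. Fr₁ = V₁/√(g·y₁) = 10.1.
Sequent-depth ratio: y₂/y₁ = ½[√(1 + 8Fr₁²) − 1] = ½[√824.1 − 1] = 13.9.
y₂ = 13.9 × 2.76 = 38.2 ft.
Head loss: ΔE = (y₂ − y₁)³/(4y₁y₂) = (38.2 − 2.76)³/(4×2.76×38.2) = 44646/422 = 106 ft.
P = γ·Q·ΔE/550 = 62.4 × 12800 × 106 / 550 = 153596 hp.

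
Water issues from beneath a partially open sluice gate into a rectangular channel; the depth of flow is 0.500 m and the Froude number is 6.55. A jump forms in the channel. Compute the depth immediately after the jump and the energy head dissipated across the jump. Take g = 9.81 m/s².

y₂ = 4.39 m; ΔE = 6.70 m

Fr₁ = 6.55 (given).
From the momentum equation for a rectangular channel, y₂/y₁ = ½[√(1 + 8Fr₁²) − 1] = ½[√344.2 − 1] = 8.78.
y₂ = 8.78 × 0.500 = 4.39 m.
Head loss: ΔE = (y₂ − y₁)³/(4y₁y₂) = (4.39 − 0.500)³/(4×0.500×4.39) = 58.8/8.78 = 6.70 m.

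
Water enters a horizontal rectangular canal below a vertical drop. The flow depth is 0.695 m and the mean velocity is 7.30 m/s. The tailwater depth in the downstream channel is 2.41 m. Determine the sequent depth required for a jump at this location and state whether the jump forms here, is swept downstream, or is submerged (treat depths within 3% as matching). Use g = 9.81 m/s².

Fr₁ = V₁/√(g·y₁) = 7.30/√(9.81×0.695) = 2.80.
Conjugate-depth relation: y₂/y₁ = ½[√(1 + 8Fr₁²) − 1] = ½[√63.53 − 1] = 3.49.
y₂ = 3.49 × 0.695 = 2.42 m.
Tailwater y_tw = 2.41 m: y_tw ≈ y₂, so the jump forms here.

y₂ = 2.42 m; the jump forms here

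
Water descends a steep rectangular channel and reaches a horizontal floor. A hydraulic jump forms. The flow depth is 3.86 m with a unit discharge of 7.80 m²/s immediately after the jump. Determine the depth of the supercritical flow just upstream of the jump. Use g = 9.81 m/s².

V₂ = q/y₂ = 7.80/3.86 = 2.02 m/s; Fr₂ = V₂/√(g·y₂) = 0.328.
Applying the sequent-depth relation in reverse, y₁/y₂ = ½[√(1 + 8Fr₂²) − 1] = ½[√1.863 − 1] = 0.182.
y₁ = 0.182 × 3.86 = 0.704 m.

y₁ = 0.704 m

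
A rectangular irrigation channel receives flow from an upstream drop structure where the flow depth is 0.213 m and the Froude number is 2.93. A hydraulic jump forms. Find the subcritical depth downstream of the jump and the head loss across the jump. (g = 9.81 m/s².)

Fr₁ = 2.93 (given).
By Bélanger, y₂/y₁ = ½[√(1 + 8Fr₁²) − 1] = ½[√69.68 − 1] = 3.67.
y₂ = 3.67 × 0.213 = 0.782 m.
Head loss: ΔE = (y₂ − y₁)³/(4y₁y₂) = (0.782 − 0.213)³/(4×0.213×0.782) = 0.185/0.667 = 0.277 m.

y₂ = 0.782 m; ΔE = 0.277 m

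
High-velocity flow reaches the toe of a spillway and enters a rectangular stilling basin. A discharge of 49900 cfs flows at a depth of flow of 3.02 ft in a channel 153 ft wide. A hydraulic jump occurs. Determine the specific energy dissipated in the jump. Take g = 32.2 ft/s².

ΔE = 138 ft

q = Q/b = 49900/153 = 326 ft²/s; V₁ = q/y₁ = 108 ft/s. Fr₁ = V₁/√(g·y₁) = 11.0.
By Bélanger, y₂/y₁ = ½[√(1 + 8Fr₁²) − 1] = ½[√960.5 − 1] = 15.0.
y₂ = 15.0 × 3.02 = 45.3 ft.
Head loss: ΔE = (y₂ − y₁)³/(4y₁y₂) = (45.3 − 3.02)³/(4×3.02×45.3) = 75510/547 = 138 ft.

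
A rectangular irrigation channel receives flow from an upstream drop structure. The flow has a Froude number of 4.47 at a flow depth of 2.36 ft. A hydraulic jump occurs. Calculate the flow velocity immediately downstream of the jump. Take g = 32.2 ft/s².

Fr₁ = 4.47 (given).
Conjugate-depth relation: y₂/y₁ = ½[√(1 + 8Fr₁²) − 1] = ½[√160.8 − 1] = 5.84.
y₂ = 5.84 × 2.36 = 13.8 ft.
V₁ = Fr₁·√(g·y₁) = 4.47×√(32.2×2.36) = 39.0 ft/s; q = V₁·y₁ = 92.0 ft²/s.
V₂ = q/y₂ = 92.0/13.8 = 6.67 ft/s.

V₂ = 6.67 ft/s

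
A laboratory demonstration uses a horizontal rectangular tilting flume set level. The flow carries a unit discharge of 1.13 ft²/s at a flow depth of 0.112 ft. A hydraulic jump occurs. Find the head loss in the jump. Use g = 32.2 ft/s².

ΔE = 0.873 ft

V₁ = q/y₁ = 1.13/0.112 = 10.1 ft/s. Fr₁ = V₁/√(g·y₁) = 10.1/√(32.2×0.112) = 5.31.
From the momentum equation for a rectangular channel, y₂/y₁ = ½[√(1 + 8Fr₁²) − 1] = ½[√226.8 − 1] = 7.03.
y₂ = 7.03 × 0.112 = 0.787 ft.
V₂ = q/y₂ = 1.13/0.787 = 1.44 ft/s. E₁ = y₁ + V₁²/2g = 1.69 ft; E₂ = y₂ + V₂²/2g = 0.819 ft. ΔE = E₁ − E₂ = 0.873 ft.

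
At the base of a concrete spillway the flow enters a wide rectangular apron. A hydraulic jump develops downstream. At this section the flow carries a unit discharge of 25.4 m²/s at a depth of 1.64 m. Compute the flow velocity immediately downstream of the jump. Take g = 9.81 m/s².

V₁ = q/y₁ = 25.4/1.64 = 15.5 m/s. Fr₁ = V₁/√(g·y₁) = 15.5/√(9.81×1.64) = 3.86.
By Bélanger, y₂/y₁ = ½[√(1 + 8Fr₁²) − 1] = ½[√120.3 − 1] = 4.98.
y₂ = 4.98 × 1.64 = 8.17 m.
V₂ = q/y₂ = 25.4/8.17 = 3.11 m/s.

V₂ = 3.11 m/s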